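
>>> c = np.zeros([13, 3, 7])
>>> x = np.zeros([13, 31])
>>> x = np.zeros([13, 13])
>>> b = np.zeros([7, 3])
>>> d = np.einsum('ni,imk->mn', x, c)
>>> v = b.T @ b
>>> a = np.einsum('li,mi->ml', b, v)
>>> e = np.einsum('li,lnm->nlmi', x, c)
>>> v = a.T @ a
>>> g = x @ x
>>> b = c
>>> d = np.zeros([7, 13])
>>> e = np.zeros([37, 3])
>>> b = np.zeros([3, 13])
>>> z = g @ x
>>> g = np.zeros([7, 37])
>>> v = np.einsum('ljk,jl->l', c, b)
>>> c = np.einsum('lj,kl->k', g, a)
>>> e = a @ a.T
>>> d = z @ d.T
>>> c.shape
(3,)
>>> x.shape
(13, 13)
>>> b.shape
(3, 13)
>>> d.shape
(13, 7)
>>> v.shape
(13,)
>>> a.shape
(3, 7)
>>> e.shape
(3, 3)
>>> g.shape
(7, 37)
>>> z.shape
(13, 13)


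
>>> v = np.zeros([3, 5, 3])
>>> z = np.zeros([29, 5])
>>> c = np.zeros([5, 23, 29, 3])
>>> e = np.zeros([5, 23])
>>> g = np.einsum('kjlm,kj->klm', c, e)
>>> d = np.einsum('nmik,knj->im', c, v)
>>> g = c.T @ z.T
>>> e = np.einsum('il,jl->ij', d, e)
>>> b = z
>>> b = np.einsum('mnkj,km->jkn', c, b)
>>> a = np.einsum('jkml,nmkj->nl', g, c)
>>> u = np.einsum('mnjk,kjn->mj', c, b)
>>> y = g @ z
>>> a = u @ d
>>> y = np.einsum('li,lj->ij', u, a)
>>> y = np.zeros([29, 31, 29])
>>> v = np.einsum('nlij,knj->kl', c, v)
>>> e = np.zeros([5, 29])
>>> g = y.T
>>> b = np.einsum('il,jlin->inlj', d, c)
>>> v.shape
(3, 23)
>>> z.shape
(29, 5)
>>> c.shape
(5, 23, 29, 3)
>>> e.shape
(5, 29)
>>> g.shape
(29, 31, 29)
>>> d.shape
(29, 23)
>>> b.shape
(29, 3, 23, 5)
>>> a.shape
(5, 23)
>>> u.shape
(5, 29)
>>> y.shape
(29, 31, 29)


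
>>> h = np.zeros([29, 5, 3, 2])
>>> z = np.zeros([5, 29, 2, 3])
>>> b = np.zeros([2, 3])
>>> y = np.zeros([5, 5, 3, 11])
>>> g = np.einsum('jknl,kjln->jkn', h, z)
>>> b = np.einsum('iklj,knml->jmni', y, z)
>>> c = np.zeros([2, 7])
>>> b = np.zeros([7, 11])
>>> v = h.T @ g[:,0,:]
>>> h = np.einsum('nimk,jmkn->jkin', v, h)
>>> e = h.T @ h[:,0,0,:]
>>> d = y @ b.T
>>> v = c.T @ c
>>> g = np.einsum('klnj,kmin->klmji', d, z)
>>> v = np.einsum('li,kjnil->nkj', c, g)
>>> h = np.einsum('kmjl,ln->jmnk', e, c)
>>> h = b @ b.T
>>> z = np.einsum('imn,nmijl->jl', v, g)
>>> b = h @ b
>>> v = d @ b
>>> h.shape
(7, 7)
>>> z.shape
(7, 2)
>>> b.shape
(7, 11)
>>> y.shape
(5, 5, 3, 11)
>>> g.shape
(5, 5, 29, 7, 2)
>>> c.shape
(2, 7)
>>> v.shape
(5, 5, 3, 11)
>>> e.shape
(2, 3, 3, 2)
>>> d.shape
(5, 5, 3, 7)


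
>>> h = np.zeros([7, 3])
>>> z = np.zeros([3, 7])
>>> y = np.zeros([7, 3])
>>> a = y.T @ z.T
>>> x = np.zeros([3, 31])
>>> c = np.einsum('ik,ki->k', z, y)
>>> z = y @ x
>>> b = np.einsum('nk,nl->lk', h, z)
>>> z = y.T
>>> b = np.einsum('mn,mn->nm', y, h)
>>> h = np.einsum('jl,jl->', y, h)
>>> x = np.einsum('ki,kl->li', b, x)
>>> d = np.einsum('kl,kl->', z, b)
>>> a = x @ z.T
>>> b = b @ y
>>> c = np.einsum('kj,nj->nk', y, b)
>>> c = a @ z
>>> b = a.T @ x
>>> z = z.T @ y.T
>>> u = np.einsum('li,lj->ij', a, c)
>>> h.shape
()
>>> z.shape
(7, 7)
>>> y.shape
(7, 3)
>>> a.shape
(31, 3)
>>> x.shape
(31, 7)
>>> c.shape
(31, 7)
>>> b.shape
(3, 7)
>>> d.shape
()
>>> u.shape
(3, 7)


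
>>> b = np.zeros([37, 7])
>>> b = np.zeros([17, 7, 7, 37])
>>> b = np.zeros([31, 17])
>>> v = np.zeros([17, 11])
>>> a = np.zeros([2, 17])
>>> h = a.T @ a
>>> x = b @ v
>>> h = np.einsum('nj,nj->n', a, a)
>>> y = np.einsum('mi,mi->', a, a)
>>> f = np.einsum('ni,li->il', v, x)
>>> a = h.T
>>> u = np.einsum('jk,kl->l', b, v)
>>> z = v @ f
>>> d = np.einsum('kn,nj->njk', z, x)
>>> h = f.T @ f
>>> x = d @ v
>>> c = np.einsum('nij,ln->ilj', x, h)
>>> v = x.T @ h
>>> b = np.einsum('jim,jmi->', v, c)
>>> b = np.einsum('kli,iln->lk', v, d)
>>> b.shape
(11, 11)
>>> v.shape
(11, 11, 31)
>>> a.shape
(2,)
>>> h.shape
(31, 31)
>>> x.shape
(31, 11, 11)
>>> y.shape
()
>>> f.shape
(11, 31)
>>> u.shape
(11,)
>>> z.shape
(17, 31)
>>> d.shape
(31, 11, 17)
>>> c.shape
(11, 31, 11)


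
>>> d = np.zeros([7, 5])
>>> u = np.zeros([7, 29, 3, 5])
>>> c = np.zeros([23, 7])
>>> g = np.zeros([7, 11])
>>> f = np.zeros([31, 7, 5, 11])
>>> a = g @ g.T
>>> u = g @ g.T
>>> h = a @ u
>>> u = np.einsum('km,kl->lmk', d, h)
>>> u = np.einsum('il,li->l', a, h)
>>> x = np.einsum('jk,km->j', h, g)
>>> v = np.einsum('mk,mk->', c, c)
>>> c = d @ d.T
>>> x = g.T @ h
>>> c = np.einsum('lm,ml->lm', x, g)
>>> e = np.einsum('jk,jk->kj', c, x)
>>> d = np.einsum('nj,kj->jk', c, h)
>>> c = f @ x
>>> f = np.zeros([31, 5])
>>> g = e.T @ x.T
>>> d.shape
(7, 7)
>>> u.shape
(7,)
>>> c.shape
(31, 7, 5, 7)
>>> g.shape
(11, 11)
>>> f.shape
(31, 5)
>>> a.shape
(7, 7)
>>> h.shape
(7, 7)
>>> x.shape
(11, 7)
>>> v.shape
()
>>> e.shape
(7, 11)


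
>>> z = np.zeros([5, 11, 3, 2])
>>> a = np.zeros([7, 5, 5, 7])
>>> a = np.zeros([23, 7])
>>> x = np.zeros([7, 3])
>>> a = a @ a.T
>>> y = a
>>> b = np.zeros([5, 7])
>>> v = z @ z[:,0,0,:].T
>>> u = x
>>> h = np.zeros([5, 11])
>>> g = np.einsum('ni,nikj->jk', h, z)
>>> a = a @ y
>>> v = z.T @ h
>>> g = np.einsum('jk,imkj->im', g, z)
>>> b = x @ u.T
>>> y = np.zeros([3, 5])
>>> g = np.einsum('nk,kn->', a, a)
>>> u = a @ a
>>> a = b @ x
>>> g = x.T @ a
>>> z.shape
(5, 11, 3, 2)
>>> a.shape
(7, 3)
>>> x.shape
(7, 3)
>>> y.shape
(3, 5)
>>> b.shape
(7, 7)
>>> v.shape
(2, 3, 11, 11)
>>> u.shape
(23, 23)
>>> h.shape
(5, 11)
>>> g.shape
(3, 3)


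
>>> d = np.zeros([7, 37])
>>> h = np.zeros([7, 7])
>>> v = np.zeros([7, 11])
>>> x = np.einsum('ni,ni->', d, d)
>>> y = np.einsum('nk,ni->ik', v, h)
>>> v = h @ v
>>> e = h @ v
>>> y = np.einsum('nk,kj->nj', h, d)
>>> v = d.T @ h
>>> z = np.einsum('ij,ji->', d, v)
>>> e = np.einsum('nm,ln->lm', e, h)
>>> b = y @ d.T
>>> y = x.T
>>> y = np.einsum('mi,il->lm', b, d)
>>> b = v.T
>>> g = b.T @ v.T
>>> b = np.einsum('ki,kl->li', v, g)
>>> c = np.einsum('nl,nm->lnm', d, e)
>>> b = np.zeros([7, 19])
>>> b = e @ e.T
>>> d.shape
(7, 37)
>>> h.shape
(7, 7)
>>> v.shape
(37, 7)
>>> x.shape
()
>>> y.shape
(37, 7)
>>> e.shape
(7, 11)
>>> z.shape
()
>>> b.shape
(7, 7)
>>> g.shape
(37, 37)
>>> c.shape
(37, 7, 11)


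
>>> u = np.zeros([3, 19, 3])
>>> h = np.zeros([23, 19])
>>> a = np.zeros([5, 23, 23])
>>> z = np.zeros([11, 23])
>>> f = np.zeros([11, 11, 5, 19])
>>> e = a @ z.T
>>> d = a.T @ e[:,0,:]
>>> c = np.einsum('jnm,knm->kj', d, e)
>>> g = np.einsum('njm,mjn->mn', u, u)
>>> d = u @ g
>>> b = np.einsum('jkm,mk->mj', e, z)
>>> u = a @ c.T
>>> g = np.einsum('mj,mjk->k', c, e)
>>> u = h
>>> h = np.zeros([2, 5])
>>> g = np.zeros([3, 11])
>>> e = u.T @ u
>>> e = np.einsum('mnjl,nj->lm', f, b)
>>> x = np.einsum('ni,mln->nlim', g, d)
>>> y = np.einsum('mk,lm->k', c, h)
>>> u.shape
(23, 19)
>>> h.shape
(2, 5)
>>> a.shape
(5, 23, 23)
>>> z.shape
(11, 23)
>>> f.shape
(11, 11, 5, 19)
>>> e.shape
(19, 11)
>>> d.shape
(3, 19, 3)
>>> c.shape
(5, 23)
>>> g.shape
(3, 11)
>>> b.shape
(11, 5)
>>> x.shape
(3, 19, 11, 3)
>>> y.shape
(23,)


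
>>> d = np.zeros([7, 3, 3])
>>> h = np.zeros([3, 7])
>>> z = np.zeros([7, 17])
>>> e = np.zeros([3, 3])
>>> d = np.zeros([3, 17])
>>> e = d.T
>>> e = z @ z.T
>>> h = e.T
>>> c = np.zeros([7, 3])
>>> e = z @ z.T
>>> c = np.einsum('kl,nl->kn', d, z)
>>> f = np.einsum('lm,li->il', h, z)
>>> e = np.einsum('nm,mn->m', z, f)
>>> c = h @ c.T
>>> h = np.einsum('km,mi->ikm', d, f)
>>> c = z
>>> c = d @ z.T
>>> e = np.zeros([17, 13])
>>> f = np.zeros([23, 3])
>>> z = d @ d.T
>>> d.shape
(3, 17)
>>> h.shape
(7, 3, 17)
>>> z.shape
(3, 3)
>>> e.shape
(17, 13)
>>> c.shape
(3, 7)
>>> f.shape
(23, 3)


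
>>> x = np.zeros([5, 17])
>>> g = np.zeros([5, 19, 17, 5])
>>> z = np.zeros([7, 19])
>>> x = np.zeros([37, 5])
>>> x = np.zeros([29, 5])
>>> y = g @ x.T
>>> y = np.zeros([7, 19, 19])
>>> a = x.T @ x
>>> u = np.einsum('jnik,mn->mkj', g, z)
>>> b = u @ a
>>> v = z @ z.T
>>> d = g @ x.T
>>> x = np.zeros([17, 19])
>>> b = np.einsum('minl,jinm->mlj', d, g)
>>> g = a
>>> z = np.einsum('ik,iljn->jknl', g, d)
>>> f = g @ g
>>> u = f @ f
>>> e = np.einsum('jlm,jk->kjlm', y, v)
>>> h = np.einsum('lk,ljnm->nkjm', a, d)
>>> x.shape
(17, 19)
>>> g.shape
(5, 5)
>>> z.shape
(17, 5, 29, 19)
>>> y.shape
(7, 19, 19)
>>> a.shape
(5, 5)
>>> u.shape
(5, 5)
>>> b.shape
(5, 29, 5)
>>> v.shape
(7, 7)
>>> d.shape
(5, 19, 17, 29)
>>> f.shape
(5, 5)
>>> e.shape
(7, 7, 19, 19)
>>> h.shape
(17, 5, 19, 29)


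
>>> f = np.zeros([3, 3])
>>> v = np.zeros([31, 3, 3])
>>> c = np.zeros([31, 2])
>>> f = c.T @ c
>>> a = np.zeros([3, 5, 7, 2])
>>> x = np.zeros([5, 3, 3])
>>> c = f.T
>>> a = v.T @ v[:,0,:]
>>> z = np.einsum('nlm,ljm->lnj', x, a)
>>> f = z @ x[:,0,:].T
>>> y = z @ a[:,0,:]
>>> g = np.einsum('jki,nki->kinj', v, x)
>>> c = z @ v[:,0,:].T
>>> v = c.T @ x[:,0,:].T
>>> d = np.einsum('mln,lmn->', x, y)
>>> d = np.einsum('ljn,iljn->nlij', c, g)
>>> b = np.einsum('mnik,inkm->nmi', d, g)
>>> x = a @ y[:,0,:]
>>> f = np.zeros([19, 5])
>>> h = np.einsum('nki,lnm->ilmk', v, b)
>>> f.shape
(19, 5)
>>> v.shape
(31, 5, 5)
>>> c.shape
(3, 5, 31)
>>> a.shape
(3, 3, 3)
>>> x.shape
(3, 3, 3)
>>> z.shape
(3, 5, 3)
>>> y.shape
(3, 5, 3)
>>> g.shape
(3, 3, 5, 31)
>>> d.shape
(31, 3, 3, 5)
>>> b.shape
(3, 31, 3)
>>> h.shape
(5, 3, 3, 5)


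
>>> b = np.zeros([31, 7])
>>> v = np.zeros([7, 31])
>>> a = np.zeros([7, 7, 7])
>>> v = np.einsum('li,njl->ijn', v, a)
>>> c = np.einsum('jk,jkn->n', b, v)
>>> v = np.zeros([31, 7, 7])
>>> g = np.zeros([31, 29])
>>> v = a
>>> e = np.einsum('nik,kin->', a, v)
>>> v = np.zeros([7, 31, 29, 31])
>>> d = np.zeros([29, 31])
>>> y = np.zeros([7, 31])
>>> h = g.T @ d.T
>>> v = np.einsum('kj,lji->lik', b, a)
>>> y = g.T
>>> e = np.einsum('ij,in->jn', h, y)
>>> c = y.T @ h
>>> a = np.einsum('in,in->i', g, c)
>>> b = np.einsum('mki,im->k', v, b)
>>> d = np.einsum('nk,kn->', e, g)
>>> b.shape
(7,)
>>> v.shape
(7, 7, 31)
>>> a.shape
(31,)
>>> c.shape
(31, 29)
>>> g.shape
(31, 29)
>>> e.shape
(29, 31)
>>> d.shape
()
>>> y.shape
(29, 31)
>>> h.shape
(29, 29)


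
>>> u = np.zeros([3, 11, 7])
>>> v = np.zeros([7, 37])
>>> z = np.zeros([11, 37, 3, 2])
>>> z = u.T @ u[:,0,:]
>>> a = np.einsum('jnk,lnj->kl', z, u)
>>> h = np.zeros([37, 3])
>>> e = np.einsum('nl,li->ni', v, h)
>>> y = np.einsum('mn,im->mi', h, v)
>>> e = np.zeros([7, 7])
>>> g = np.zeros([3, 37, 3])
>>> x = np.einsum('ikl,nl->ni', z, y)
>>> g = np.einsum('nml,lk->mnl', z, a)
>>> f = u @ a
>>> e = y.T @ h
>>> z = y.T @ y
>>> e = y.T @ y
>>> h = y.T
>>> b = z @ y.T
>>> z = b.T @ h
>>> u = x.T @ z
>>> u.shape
(7, 37)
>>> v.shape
(7, 37)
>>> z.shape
(37, 37)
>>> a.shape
(7, 3)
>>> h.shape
(7, 37)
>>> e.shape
(7, 7)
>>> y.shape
(37, 7)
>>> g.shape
(11, 7, 7)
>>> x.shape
(37, 7)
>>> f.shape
(3, 11, 3)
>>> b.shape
(7, 37)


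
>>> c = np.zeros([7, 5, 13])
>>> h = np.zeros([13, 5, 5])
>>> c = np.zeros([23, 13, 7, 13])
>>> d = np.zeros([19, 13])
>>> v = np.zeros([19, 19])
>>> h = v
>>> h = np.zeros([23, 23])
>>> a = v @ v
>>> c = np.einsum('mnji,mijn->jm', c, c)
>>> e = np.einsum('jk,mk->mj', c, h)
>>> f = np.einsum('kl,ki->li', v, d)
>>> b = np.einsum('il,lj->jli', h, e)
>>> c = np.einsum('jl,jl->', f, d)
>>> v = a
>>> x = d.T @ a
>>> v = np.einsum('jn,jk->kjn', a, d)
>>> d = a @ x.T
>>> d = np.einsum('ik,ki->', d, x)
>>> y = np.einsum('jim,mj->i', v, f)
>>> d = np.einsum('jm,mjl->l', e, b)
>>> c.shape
()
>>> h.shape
(23, 23)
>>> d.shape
(23,)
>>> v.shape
(13, 19, 19)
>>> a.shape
(19, 19)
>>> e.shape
(23, 7)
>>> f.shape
(19, 13)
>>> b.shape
(7, 23, 23)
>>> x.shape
(13, 19)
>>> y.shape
(19,)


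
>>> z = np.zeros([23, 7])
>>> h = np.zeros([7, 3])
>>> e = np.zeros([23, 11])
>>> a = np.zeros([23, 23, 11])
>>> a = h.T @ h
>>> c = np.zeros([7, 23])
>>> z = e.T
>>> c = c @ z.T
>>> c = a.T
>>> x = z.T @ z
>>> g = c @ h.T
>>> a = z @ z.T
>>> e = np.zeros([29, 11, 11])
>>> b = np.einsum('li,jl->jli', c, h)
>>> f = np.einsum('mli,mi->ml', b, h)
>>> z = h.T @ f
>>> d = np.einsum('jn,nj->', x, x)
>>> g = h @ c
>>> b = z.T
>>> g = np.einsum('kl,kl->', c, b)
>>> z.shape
(3, 3)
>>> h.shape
(7, 3)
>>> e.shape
(29, 11, 11)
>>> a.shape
(11, 11)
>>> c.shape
(3, 3)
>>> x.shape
(23, 23)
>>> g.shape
()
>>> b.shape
(3, 3)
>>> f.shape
(7, 3)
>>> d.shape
()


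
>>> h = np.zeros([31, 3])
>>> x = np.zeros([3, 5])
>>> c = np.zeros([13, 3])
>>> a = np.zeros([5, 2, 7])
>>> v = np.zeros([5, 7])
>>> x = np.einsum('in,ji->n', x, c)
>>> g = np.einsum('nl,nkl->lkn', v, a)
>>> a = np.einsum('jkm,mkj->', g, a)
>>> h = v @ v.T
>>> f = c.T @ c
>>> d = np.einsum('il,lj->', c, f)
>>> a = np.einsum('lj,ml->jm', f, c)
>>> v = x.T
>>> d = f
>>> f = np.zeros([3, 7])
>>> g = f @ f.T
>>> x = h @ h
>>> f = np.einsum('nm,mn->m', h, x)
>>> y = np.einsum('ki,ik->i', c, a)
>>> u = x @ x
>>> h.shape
(5, 5)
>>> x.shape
(5, 5)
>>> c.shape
(13, 3)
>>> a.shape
(3, 13)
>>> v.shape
(5,)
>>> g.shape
(3, 3)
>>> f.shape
(5,)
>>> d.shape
(3, 3)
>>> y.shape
(3,)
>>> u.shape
(5, 5)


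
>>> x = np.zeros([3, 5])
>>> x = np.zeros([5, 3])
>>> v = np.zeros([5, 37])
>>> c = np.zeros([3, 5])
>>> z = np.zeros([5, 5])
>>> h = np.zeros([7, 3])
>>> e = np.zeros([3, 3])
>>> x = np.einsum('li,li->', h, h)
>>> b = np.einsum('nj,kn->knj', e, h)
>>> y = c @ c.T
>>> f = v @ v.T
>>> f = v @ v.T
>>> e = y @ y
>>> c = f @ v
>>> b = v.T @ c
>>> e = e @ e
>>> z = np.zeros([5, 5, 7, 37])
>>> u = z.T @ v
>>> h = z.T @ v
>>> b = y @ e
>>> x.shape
()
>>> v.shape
(5, 37)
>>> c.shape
(5, 37)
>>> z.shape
(5, 5, 7, 37)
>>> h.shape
(37, 7, 5, 37)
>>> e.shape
(3, 3)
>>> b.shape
(3, 3)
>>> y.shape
(3, 3)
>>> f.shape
(5, 5)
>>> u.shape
(37, 7, 5, 37)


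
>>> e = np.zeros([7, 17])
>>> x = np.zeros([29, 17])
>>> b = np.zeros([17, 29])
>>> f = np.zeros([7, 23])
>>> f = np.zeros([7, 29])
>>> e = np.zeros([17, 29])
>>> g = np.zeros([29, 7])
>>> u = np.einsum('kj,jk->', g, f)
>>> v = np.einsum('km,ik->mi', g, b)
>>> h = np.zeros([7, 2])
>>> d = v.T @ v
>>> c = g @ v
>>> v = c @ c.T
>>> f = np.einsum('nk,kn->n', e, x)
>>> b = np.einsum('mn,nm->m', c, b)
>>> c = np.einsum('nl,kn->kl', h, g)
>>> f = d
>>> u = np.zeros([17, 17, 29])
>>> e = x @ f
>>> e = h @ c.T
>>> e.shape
(7, 29)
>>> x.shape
(29, 17)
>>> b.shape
(29,)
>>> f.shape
(17, 17)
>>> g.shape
(29, 7)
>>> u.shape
(17, 17, 29)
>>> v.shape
(29, 29)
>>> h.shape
(7, 2)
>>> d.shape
(17, 17)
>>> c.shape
(29, 2)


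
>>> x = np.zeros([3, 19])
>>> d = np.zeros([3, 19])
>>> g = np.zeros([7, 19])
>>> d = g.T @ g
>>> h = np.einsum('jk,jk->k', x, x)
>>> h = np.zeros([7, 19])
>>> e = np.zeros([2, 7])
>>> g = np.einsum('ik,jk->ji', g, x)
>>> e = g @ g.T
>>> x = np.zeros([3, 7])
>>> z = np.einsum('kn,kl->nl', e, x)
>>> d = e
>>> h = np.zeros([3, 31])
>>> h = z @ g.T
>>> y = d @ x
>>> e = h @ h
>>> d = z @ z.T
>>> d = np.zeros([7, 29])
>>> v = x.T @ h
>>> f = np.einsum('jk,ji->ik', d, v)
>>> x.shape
(3, 7)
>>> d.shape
(7, 29)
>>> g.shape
(3, 7)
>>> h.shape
(3, 3)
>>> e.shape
(3, 3)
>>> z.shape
(3, 7)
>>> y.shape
(3, 7)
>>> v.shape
(7, 3)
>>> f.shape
(3, 29)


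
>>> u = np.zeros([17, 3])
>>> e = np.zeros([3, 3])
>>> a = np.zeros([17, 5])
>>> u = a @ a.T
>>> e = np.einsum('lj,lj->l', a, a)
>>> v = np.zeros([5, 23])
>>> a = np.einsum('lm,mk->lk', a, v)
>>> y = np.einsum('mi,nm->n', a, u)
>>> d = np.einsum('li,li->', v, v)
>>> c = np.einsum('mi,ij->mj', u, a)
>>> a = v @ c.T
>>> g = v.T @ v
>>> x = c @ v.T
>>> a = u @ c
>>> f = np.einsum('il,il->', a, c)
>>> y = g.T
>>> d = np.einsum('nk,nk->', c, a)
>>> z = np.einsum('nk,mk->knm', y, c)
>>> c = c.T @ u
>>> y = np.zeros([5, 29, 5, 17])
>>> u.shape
(17, 17)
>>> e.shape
(17,)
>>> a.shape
(17, 23)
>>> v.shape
(5, 23)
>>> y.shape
(5, 29, 5, 17)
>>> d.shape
()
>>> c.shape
(23, 17)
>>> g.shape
(23, 23)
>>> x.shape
(17, 5)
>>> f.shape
()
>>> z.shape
(23, 23, 17)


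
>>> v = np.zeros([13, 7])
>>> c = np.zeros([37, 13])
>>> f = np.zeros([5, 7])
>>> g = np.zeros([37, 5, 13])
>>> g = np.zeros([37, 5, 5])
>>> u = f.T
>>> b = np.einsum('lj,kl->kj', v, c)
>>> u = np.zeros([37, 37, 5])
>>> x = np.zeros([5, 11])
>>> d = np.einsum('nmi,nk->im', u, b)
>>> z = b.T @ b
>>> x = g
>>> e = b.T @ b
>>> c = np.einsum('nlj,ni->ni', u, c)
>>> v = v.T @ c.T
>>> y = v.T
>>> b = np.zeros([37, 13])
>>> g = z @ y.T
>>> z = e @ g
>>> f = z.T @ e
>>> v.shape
(7, 37)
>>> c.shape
(37, 13)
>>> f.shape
(37, 7)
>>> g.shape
(7, 37)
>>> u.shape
(37, 37, 5)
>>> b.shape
(37, 13)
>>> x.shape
(37, 5, 5)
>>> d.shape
(5, 37)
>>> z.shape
(7, 37)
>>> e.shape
(7, 7)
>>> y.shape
(37, 7)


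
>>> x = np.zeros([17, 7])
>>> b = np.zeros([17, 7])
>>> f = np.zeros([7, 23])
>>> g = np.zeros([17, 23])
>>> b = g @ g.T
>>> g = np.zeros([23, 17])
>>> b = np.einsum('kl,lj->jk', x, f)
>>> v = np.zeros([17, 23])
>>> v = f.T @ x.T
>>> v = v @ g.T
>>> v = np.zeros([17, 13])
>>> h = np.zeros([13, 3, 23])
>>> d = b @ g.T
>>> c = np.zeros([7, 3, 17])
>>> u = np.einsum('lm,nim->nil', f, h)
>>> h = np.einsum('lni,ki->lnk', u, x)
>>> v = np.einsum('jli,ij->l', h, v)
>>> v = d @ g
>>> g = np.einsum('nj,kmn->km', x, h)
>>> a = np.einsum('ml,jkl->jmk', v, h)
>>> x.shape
(17, 7)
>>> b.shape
(23, 17)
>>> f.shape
(7, 23)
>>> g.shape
(13, 3)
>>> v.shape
(23, 17)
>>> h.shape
(13, 3, 17)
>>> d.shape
(23, 23)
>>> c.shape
(7, 3, 17)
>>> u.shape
(13, 3, 7)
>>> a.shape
(13, 23, 3)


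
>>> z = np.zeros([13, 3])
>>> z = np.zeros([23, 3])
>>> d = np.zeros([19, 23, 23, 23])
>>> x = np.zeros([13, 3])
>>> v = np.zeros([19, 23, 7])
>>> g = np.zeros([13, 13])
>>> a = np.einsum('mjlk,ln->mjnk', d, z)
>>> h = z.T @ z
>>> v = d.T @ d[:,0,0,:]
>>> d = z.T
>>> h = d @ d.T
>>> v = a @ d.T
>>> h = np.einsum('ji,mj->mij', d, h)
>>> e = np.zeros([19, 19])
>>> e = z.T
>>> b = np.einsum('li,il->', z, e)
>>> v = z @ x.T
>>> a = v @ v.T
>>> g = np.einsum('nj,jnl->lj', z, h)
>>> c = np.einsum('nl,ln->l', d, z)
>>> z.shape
(23, 3)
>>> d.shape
(3, 23)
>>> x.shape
(13, 3)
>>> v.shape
(23, 13)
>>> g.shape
(3, 3)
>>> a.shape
(23, 23)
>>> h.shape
(3, 23, 3)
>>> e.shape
(3, 23)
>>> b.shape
()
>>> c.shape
(23,)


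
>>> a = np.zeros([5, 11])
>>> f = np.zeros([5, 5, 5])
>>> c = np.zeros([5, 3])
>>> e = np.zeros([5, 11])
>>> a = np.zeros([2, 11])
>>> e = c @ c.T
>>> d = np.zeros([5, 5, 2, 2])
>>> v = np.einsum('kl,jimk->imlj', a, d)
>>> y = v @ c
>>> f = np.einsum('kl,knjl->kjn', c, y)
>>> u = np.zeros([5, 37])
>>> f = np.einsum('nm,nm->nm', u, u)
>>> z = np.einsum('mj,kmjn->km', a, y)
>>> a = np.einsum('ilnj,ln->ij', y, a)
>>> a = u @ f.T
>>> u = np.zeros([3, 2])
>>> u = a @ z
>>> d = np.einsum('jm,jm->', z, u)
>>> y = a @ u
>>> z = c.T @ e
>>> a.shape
(5, 5)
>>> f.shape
(5, 37)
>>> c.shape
(5, 3)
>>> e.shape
(5, 5)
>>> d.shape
()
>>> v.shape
(5, 2, 11, 5)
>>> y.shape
(5, 2)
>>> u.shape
(5, 2)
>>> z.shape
(3, 5)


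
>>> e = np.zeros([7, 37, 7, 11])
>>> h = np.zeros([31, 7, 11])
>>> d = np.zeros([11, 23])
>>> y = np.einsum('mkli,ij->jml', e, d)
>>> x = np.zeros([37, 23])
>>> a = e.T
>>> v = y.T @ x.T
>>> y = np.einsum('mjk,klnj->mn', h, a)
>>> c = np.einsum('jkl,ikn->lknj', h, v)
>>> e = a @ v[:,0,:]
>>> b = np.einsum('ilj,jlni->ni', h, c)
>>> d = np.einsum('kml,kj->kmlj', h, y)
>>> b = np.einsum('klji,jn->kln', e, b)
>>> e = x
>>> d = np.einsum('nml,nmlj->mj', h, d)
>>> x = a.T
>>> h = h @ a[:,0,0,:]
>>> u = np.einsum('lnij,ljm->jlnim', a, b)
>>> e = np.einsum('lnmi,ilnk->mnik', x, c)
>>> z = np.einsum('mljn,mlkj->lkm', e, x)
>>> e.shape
(7, 37, 11, 31)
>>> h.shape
(31, 7, 7)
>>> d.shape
(7, 37)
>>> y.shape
(31, 37)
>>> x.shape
(7, 37, 7, 11)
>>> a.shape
(11, 7, 37, 7)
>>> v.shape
(7, 7, 37)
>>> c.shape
(11, 7, 37, 31)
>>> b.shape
(11, 7, 31)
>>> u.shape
(7, 11, 7, 37, 31)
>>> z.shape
(37, 7, 7)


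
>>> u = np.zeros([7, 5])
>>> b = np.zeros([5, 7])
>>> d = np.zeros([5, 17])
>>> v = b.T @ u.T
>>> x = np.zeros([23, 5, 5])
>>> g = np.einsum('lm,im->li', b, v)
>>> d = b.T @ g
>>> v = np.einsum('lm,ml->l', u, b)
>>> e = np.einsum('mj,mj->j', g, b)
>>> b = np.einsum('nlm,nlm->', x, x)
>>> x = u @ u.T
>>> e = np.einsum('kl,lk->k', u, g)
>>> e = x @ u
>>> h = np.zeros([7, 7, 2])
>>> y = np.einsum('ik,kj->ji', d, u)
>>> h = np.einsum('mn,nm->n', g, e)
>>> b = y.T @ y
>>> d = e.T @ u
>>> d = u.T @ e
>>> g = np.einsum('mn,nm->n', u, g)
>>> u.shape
(7, 5)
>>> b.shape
(7, 7)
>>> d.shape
(5, 5)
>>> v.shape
(7,)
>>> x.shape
(7, 7)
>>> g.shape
(5,)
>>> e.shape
(7, 5)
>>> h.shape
(7,)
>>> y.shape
(5, 7)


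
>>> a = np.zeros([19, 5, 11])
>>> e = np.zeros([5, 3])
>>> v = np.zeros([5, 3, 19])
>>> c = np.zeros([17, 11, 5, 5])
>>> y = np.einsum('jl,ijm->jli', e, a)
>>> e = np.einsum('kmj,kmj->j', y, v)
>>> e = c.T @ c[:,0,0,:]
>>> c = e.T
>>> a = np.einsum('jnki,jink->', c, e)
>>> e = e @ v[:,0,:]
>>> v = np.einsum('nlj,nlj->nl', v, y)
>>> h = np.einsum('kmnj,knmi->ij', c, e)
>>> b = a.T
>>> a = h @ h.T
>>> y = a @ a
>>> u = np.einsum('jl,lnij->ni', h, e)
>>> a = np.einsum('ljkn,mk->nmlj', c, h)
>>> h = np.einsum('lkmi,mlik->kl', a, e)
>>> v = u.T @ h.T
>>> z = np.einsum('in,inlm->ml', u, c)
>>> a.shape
(5, 19, 5, 11)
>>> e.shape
(5, 5, 11, 19)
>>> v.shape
(11, 19)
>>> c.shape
(5, 11, 5, 5)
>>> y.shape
(19, 19)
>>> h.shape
(19, 5)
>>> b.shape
()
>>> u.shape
(5, 11)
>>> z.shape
(5, 5)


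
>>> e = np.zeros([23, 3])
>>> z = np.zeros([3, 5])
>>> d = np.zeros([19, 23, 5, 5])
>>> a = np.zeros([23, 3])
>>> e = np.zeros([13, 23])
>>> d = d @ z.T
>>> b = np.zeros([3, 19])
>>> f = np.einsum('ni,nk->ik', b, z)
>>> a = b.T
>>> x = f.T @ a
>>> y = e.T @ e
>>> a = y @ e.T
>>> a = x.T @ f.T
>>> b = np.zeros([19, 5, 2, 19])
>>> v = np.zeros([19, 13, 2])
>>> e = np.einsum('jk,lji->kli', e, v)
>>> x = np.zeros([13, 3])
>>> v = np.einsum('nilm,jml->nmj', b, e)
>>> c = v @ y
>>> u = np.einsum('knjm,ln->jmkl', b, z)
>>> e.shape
(23, 19, 2)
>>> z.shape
(3, 5)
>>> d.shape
(19, 23, 5, 3)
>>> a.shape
(3, 19)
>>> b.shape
(19, 5, 2, 19)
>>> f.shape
(19, 5)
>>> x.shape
(13, 3)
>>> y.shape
(23, 23)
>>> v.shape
(19, 19, 23)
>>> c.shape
(19, 19, 23)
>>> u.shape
(2, 19, 19, 3)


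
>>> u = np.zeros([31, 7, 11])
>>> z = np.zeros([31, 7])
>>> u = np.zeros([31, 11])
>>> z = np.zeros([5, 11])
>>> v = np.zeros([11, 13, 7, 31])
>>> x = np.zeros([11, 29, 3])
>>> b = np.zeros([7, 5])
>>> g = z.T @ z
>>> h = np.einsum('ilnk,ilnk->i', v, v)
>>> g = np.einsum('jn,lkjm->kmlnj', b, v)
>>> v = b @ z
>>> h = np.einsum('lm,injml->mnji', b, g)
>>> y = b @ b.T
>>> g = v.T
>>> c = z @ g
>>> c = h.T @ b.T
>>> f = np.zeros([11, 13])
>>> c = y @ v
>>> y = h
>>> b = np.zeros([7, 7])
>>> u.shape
(31, 11)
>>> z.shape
(5, 11)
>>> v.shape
(7, 11)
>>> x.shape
(11, 29, 3)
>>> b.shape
(7, 7)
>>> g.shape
(11, 7)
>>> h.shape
(5, 31, 11, 13)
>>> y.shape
(5, 31, 11, 13)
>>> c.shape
(7, 11)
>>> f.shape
(11, 13)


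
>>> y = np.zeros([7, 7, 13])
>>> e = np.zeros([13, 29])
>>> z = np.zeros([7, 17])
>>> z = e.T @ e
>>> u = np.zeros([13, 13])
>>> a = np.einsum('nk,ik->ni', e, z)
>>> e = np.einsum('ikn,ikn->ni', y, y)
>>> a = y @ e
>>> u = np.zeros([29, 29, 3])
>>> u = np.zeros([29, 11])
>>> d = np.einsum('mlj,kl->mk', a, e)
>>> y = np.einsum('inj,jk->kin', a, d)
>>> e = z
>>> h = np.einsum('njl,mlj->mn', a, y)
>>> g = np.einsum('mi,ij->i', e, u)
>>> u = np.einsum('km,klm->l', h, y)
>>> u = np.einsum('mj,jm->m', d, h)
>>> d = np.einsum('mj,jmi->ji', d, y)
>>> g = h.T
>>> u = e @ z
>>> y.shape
(13, 7, 7)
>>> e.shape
(29, 29)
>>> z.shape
(29, 29)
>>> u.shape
(29, 29)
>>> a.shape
(7, 7, 7)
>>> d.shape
(13, 7)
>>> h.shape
(13, 7)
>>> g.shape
(7, 13)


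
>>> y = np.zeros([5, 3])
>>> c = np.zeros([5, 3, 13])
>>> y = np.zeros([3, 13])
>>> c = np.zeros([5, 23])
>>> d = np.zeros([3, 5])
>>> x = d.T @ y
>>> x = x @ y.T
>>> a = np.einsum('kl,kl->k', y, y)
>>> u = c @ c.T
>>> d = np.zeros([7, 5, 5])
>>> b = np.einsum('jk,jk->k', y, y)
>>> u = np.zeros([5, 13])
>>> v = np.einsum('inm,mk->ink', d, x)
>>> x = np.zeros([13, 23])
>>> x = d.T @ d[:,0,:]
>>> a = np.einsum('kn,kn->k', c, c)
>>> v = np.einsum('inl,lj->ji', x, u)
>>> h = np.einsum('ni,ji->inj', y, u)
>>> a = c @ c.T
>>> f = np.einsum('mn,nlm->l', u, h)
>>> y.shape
(3, 13)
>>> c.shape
(5, 23)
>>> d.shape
(7, 5, 5)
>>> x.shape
(5, 5, 5)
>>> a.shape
(5, 5)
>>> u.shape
(5, 13)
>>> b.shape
(13,)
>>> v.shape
(13, 5)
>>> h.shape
(13, 3, 5)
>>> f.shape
(3,)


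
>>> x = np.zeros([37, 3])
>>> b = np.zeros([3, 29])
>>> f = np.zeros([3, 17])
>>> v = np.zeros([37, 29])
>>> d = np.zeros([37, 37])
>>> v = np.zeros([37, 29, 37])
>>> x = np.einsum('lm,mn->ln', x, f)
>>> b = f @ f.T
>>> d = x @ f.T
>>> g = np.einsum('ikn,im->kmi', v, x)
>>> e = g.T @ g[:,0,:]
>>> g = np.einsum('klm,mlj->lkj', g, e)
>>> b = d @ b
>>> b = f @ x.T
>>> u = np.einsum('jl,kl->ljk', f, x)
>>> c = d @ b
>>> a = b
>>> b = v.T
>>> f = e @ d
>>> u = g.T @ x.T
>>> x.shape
(37, 17)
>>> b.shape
(37, 29, 37)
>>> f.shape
(37, 17, 3)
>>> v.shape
(37, 29, 37)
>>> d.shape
(37, 3)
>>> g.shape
(17, 29, 37)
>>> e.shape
(37, 17, 37)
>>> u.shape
(37, 29, 37)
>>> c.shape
(37, 37)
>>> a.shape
(3, 37)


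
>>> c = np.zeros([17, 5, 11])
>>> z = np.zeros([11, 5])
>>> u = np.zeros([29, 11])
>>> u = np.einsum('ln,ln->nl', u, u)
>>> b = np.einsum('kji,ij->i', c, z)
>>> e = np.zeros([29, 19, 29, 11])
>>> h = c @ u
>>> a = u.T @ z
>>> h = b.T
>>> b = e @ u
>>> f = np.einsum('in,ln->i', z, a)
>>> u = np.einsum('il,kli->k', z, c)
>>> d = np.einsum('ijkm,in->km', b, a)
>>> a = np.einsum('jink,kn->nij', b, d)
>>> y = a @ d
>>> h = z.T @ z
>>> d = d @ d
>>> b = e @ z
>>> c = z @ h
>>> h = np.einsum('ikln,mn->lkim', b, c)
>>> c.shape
(11, 5)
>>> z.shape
(11, 5)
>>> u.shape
(17,)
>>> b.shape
(29, 19, 29, 5)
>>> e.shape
(29, 19, 29, 11)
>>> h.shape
(29, 19, 29, 11)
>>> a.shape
(29, 19, 29)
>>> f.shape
(11,)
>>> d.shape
(29, 29)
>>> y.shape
(29, 19, 29)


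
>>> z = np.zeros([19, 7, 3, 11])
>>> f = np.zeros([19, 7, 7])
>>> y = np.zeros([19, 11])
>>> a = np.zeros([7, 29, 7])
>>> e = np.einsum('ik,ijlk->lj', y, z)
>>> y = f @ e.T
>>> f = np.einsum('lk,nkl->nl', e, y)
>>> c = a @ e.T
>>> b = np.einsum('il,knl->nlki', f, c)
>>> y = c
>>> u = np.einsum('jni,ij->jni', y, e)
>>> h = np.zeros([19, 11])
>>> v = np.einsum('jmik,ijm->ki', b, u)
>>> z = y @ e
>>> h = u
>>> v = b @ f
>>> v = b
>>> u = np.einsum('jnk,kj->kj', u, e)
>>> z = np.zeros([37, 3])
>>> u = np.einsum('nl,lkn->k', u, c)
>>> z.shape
(37, 3)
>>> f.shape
(19, 3)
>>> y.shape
(7, 29, 3)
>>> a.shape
(7, 29, 7)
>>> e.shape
(3, 7)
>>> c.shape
(7, 29, 3)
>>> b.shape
(29, 3, 7, 19)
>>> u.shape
(29,)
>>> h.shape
(7, 29, 3)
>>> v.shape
(29, 3, 7, 19)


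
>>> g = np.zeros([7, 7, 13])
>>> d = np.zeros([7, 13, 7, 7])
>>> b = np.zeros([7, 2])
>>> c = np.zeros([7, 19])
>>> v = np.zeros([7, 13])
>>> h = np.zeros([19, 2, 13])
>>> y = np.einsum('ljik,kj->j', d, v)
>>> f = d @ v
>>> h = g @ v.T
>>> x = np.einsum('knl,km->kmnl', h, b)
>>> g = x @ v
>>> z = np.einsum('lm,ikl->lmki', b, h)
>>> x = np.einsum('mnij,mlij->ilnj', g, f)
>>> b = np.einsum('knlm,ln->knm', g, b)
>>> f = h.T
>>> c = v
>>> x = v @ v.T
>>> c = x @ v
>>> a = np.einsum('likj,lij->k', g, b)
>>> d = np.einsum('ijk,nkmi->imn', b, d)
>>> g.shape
(7, 2, 7, 13)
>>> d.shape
(7, 7, 7)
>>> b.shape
(7, 2, 13)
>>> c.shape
(7, 13)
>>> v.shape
(7, 13)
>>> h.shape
(7, 7, 7)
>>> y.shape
(13,)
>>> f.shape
(7, 7, 7)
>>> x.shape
(7, 7)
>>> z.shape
(7, 2, 7, 7)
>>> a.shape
(7,)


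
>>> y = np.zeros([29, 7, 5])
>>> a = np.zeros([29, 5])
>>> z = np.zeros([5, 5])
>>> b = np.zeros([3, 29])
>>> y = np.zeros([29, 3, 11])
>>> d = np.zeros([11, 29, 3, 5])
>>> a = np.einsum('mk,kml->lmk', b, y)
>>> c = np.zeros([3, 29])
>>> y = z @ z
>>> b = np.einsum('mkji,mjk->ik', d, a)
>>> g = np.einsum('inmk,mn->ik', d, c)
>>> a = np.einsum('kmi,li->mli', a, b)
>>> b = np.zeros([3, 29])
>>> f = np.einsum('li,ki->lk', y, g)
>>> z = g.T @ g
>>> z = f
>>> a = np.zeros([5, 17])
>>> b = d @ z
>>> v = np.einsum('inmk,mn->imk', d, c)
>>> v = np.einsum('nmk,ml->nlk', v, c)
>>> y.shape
(5, 5)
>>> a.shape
(5, 17)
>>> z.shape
(5, 11)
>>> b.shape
(11, 29, 3, 11)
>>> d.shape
(11, 29, 3, 5)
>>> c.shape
(3, 29)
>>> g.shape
(11, 5)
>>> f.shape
(5, 11)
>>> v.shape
(11, 29, 5)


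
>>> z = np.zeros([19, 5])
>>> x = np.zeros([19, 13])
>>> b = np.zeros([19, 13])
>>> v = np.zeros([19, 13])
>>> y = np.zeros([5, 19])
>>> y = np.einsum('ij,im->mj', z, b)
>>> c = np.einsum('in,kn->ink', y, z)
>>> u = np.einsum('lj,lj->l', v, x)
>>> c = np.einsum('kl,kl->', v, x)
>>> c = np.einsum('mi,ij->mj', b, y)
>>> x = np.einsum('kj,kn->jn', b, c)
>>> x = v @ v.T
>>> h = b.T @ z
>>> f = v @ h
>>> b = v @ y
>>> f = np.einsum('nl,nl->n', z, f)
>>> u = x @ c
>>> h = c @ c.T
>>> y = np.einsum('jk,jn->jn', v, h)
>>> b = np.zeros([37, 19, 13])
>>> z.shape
(19, 5)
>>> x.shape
(19, 19)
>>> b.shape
(37, 19, 13)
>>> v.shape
(19, 13)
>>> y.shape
(19, 19)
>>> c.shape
(19, 5)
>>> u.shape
(19, 5)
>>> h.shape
(19, 19)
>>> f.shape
(19,)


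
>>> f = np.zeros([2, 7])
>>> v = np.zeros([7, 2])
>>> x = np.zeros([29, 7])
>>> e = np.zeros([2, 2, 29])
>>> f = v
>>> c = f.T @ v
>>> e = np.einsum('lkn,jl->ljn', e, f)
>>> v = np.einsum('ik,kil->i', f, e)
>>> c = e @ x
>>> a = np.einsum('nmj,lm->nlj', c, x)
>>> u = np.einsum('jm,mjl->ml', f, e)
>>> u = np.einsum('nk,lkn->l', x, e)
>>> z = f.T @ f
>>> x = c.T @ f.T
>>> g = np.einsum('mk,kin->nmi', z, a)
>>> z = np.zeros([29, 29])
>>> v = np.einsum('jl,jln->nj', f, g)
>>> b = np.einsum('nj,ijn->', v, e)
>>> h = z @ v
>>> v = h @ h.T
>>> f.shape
(7, 2)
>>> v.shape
(29, 29)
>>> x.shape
(7, 7, 7)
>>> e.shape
(2, 7, 29)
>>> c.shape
(2, 7, 7)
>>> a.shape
(2, 29, 7)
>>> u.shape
(2,)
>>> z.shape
(29, 29)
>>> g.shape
(7, 2, 29)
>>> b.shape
()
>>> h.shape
(29, 7)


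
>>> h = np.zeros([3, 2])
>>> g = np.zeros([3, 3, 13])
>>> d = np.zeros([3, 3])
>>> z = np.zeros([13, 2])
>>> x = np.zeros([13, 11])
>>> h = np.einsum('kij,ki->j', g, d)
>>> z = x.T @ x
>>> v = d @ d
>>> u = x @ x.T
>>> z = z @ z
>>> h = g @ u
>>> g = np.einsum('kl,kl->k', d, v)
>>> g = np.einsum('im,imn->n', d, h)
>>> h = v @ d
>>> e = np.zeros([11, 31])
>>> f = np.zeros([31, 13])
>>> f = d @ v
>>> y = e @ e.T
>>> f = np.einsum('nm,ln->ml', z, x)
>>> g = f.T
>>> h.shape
(3, 3)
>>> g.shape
(13, 11)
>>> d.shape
(3, 3)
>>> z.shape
(11, 11)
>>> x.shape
(13, 11)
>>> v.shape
(3, 3)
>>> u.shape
(13, 13)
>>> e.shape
(11, 31)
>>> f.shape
(11, 13)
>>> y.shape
(11, 11)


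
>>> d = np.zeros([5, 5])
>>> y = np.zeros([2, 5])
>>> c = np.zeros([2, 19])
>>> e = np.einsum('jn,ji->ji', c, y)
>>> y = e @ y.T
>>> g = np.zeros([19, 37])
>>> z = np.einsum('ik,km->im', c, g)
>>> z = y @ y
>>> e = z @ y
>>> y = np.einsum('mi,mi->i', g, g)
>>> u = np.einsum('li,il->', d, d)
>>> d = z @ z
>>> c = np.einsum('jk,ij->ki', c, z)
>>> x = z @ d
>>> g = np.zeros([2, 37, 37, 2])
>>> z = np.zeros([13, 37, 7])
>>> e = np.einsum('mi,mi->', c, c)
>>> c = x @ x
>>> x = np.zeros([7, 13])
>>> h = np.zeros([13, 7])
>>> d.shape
(2, 2)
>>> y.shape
(37,)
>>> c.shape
(2, 2)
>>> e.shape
()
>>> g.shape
(2, 37, 37, 2)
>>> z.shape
(13, 37, 7)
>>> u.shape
()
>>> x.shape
(7, 13)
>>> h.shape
(13, 7)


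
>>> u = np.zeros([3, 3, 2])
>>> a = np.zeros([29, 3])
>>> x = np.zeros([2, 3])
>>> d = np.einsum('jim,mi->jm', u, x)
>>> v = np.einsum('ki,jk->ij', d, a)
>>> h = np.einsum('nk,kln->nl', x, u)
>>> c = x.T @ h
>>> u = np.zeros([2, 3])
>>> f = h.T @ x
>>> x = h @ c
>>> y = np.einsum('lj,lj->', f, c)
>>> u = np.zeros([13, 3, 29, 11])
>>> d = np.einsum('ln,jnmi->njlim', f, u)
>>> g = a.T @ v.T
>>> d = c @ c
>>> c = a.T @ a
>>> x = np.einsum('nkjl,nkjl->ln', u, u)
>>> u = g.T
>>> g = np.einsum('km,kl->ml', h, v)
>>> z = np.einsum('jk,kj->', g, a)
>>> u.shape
(2, 3)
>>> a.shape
(29, 3)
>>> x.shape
(11, 13)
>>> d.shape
(3, 3)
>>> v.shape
(2, 29)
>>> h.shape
(2, 3)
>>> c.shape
(3, 3)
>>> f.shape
(3, 3)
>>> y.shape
()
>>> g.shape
(3, 29)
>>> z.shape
()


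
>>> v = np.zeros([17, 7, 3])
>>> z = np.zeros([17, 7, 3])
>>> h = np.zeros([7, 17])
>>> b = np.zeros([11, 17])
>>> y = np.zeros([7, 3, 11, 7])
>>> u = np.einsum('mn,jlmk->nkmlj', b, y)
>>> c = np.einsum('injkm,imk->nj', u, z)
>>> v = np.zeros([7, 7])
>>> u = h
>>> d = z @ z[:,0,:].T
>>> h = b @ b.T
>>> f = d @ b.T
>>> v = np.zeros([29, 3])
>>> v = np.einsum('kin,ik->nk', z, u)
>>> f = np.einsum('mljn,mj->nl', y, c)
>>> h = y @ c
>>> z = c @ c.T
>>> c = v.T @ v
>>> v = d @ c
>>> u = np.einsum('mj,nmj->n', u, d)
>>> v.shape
(17, 7, 17)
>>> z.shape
(7, 7)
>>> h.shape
(7, 3, 11, 11)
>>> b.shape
(11, 17)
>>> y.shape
(7, 3, 11, 7)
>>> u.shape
(17,)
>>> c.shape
(17, 17)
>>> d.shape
(17, 7, 17)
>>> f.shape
(7, 3)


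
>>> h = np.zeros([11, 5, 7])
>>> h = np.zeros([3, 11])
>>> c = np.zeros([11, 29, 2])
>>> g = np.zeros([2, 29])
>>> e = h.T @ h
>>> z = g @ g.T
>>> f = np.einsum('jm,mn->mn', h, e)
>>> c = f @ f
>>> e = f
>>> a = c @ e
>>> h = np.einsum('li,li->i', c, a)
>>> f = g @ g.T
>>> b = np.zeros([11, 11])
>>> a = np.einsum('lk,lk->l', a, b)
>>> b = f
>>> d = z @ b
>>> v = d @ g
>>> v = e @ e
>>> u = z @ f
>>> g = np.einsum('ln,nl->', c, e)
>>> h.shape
(11,)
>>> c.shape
(11, 11)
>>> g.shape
()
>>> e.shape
(11, 11)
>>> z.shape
(2, 2)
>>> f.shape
(2, 2)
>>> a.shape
(11,)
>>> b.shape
(2, 2)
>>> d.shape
(2, 2)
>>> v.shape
(11, 11)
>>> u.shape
(2, 2)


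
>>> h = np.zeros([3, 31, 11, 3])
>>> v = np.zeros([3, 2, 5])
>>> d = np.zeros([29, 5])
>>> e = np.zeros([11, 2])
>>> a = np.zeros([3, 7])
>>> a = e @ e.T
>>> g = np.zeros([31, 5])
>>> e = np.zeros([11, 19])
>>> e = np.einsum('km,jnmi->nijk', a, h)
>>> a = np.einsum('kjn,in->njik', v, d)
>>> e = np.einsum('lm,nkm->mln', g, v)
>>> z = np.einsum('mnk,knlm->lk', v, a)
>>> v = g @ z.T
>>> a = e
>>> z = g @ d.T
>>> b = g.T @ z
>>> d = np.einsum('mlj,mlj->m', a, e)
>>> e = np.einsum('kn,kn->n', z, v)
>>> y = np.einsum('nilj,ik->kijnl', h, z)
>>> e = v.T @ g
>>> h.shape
(3, 31, 11, 3)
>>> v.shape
(31, 29)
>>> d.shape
(5,)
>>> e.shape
(29, 5)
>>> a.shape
(5, 31, 3)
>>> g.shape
(31, 5)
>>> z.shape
(31, 29)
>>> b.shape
(5, 29)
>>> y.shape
(29, 31, 3, 3, 11)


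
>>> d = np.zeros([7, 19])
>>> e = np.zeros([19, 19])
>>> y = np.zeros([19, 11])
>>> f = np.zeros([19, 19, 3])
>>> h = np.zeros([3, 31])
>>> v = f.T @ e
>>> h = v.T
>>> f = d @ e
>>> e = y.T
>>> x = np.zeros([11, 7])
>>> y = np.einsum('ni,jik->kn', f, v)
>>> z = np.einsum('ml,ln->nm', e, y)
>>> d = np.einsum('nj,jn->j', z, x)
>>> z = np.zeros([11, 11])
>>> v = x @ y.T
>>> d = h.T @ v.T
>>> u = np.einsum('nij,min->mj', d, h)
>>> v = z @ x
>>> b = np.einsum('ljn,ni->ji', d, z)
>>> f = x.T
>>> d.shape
(3, 19, 11)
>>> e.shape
(11, 19)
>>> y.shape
(19, 7)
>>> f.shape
(7, 11)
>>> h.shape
(19, 19, 3)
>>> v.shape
(11, 7)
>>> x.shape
(11, 7)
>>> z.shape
(11, 11)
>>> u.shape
(19, 11)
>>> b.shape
(19, 11)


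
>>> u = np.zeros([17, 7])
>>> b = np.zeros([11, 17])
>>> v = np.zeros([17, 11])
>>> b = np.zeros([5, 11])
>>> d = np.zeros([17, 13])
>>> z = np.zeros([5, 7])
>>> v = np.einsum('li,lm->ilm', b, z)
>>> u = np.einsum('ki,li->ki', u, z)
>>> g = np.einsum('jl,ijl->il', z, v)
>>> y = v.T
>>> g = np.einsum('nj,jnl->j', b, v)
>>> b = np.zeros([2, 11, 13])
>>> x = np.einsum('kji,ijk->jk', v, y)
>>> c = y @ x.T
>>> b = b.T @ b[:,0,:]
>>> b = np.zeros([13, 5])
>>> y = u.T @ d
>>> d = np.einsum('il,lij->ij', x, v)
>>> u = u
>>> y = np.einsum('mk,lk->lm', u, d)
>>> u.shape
(17, 7)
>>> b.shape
(13, 5)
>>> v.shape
(11, 5, 7)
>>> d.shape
(5, 7)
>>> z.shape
(5, 7)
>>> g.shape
(11,)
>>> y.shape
(5, 17)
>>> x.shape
(5, 11)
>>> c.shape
(7, 5, 5)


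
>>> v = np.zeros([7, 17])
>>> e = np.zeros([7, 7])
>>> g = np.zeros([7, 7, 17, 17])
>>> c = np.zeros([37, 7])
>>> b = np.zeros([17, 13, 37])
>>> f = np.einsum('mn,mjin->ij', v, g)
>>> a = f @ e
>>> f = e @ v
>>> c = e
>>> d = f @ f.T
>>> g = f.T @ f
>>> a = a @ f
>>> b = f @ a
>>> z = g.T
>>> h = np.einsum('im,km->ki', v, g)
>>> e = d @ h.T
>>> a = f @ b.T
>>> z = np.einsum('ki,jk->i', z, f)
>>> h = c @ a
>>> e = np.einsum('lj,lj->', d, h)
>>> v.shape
(7, 17)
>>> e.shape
()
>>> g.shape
(17, 17)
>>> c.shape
(7, 7)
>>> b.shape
(7, 17)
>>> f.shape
(7, 17)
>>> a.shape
(7, 7)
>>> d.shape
(7, 7)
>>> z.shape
(17,)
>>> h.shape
(7, 7)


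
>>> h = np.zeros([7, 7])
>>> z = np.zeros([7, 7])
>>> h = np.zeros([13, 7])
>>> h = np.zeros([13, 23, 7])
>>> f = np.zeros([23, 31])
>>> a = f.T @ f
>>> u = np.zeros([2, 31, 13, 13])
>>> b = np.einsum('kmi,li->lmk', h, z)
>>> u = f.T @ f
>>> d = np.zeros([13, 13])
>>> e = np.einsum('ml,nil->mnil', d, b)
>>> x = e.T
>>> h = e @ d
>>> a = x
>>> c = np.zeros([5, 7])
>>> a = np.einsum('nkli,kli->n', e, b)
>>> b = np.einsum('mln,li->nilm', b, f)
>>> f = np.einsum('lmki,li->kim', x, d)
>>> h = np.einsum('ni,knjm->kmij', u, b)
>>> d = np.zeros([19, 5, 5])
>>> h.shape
(13, 7, 31, 23)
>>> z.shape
(7, 7)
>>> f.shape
(7, 13, 23)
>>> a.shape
(13,)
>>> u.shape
(31, 31)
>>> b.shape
(13, 31, 23, 7)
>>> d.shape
(19, 5, 5)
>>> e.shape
(13, 7, 23, 13)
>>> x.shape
(13, 23, 7, 13)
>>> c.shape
(5, 7)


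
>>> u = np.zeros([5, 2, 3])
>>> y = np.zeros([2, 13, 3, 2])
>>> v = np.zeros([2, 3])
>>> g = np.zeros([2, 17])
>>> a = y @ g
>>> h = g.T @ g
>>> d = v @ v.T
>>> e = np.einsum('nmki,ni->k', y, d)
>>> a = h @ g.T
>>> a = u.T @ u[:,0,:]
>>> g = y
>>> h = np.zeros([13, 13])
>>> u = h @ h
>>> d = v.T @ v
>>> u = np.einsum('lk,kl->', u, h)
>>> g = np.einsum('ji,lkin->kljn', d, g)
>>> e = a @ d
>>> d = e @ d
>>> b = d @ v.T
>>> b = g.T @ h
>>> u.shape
()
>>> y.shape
(2, 13, 3, 2)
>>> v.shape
(2, 3)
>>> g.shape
(13, 2, 3, 2)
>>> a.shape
(3, 2, 3)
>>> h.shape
(13, 13)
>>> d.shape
(3, 2, 3)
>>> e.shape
(3, 2, 3)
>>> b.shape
(2, 3, 2, 13)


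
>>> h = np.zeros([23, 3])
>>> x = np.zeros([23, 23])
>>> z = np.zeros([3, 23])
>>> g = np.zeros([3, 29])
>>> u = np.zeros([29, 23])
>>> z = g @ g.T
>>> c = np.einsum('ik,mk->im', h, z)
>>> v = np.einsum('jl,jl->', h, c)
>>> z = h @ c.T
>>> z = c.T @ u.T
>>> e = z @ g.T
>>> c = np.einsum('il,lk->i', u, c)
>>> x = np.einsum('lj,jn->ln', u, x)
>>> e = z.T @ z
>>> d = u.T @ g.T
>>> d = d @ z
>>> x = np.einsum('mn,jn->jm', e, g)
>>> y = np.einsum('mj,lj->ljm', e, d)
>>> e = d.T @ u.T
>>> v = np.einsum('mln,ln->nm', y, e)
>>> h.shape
(23, 3)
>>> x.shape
(3, 29)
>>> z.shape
(3, 29)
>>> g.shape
(3, 29)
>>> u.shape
(29, 23)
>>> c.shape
(29,)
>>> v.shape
(29, 23)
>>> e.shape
(29, 29)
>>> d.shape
(23, 29)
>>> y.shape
(23, 29, 29)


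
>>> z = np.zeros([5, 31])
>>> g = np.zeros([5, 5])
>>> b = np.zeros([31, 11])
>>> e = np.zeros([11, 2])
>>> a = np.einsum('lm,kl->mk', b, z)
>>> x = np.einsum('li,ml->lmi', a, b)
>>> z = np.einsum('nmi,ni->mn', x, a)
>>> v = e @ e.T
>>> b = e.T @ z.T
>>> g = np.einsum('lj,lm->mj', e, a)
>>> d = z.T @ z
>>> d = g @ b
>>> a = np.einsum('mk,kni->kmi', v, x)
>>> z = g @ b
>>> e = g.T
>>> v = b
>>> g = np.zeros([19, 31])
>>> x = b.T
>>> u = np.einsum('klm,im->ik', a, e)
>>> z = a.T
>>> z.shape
(5, 11, 11)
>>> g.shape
(19, 31)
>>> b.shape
(2, 31)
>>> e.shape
(2, 5)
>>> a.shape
(11, 11, 5)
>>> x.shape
(31, 2)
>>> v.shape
(2, 31)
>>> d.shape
(5, 31)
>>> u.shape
(2, 11)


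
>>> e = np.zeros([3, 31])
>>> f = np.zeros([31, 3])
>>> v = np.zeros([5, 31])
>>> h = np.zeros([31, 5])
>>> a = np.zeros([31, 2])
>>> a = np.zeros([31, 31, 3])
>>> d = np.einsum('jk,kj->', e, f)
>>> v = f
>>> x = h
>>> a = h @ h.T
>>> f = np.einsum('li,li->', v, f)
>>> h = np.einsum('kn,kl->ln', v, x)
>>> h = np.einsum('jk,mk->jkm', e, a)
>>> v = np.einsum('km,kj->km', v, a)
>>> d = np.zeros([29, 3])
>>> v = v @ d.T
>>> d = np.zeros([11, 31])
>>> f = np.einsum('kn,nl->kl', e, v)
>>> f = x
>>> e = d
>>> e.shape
(11, 31)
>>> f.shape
(31, 5)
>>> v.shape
(31, 29)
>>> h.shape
(3, 31, 31)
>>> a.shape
(31, 31)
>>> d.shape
(11, 31)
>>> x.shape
(31, 5)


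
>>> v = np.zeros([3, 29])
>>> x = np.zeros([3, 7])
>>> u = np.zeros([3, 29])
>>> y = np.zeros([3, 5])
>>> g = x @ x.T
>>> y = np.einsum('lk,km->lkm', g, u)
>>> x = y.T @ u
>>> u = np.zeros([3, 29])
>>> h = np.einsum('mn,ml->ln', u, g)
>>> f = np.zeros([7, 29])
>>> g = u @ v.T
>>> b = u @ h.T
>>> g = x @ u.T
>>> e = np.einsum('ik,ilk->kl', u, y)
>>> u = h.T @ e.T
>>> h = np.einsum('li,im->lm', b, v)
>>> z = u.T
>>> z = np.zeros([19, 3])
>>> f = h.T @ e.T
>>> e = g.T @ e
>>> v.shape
(3, 29)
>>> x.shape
(29, 3, 29)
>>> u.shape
(29, 29)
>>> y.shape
(3, 3, 29)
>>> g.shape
(29, 3, 3)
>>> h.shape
(3, 29)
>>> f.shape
(29, 29)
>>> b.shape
(3, 3)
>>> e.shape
(3, 3, 3)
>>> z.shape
(19, 3)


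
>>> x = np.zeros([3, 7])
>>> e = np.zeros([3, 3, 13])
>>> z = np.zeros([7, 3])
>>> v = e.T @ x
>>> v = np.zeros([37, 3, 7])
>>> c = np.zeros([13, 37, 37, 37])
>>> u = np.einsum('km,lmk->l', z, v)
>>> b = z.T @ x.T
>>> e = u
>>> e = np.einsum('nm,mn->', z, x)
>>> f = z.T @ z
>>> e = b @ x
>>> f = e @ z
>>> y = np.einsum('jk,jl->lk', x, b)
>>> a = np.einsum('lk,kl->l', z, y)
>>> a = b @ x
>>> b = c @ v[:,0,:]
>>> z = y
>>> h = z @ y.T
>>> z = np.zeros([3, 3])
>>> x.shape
(3, 7)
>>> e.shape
(3, 7)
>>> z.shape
(3, 3)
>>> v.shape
(37, 3, 7)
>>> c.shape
(13, 37, 37, 37)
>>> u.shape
(37,)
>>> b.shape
(13, 37, 37, 7)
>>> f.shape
(3, 3)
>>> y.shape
(3, 7)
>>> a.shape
(3, 7)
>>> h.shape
(3, 3)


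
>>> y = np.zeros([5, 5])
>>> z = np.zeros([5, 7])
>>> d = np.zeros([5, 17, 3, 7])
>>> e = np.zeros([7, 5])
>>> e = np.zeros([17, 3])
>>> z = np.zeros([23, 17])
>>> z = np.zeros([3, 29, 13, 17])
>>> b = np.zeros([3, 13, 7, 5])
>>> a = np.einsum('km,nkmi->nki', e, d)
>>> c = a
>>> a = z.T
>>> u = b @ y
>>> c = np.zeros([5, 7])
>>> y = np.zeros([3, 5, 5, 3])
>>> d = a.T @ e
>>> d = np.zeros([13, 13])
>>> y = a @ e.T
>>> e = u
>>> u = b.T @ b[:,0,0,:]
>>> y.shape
(17, 13, 29, 17)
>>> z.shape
(3, 29, 13, 17)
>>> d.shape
(13, 13)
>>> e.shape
(3, 13, 7, 5)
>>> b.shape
(3, 13, 7, 5)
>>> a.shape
(17, 13, 29, 3)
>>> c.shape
(5, 7)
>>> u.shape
(5, 7, 13, 5)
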